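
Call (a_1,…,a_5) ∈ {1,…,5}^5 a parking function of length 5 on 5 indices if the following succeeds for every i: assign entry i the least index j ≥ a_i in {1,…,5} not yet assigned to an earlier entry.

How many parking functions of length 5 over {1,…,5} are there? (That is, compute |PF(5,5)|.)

Count = (5+1−5)·(5+1)^{5−1} = 1×1296 = 1296
One tuple (4,5,2,1,1) → sorted (1,1,2,4,5): b_i ≤ i ∀i, a PF.

1296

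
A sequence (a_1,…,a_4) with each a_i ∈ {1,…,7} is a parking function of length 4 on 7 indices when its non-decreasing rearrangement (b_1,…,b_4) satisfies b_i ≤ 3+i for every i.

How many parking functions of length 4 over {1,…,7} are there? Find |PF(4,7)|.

2048

Count = (7−4+1)·(7+1)^(4−1) = 4 · 512 = 2048 (Konheim–Weiss)
Check (3,1,3,7) → sorted (1,3,3,7): b_i ≤ 3+i ∀i, a PF.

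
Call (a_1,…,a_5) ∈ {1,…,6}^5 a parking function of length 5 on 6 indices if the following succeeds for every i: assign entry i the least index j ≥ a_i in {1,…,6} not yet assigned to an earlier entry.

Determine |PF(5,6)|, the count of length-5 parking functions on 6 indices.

|PF(5,6)| = (6+1−5)·(6+1)^{5−1} = 2 · 2401 = 4802 [KW]
E.g. (2,2,1,5,5) → sorted (1,2,2,5,5): b_i ≤ 1+i ∀i, a PF.

4802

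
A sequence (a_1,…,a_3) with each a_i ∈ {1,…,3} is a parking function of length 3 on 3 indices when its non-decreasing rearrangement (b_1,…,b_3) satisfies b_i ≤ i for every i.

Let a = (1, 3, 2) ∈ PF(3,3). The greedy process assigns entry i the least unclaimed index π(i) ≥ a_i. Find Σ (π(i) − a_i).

Σπ(i) = 1+…+3 = 6; Σa = 1+3+2 = 6; disp = 6−6 = 0.

0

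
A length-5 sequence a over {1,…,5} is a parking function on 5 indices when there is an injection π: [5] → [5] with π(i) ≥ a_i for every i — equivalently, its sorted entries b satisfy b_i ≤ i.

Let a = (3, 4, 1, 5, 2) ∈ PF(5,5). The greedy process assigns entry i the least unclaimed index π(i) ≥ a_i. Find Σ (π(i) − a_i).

Σπ(i) = 1+…+5 = 15; Σa = 3+4+1+5+2 = 15; disp = 15−15 = 0.

0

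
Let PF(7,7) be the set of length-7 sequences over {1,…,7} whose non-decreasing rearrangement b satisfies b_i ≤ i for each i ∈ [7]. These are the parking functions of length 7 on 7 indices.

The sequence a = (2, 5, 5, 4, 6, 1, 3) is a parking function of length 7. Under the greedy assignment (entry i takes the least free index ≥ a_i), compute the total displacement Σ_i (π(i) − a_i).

Σπ = 28 ({1..7} each once); Σa = 2+5+5+4+6+1+3 = 26; disp = 28−26 = 2.

2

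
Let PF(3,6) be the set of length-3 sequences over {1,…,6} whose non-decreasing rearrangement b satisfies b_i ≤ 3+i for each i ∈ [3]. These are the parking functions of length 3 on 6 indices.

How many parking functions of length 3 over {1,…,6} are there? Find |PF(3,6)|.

196

|PF(3,6)| = (6+1−3)·(6+1)^{3−1} = 4·49 = 196 (Konheim–Weiss)
Example (4,6,4) → sorted (4,4,6): b_i ≤ 3+i ∀i, a PF.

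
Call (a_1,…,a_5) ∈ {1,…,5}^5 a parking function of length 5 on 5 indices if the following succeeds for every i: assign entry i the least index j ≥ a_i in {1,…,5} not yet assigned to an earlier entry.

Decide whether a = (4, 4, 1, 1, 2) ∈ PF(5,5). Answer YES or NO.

Sorted: b = (1, 1, 2, 4, 4).
  b_1=1 ≤ 1
  b_2=1 ≤ 2
  b_3=2 ≤ 3
  b_4=4 ≤ 4
  b_5=4 ≤ 5
All bounds hold ⇒ YES

YES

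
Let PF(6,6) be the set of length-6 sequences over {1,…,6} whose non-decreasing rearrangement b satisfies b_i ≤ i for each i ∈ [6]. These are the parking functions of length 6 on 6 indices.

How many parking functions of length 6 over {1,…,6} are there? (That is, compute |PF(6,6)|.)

16807

Count = (6−6+1)·(6+1)^(6−1) = 1·16807 = 16807 (Pollak)
One tuple (3,2,5,6,1,2) → sorted (1,2,2,3,5,6): b_i ≤ i ∀i, a PF.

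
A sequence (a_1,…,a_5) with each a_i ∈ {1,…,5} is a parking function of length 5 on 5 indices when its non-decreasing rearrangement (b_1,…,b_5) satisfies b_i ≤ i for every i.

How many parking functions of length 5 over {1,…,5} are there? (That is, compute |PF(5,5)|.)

|PF(5,5)| = (5−5+1)·(5+1)^(5−1) = 1·1296 = 1296 (Pollak)
Example (2,3,1,3,5) → sorted (1,2,3,3,5): b_i ≤ i ∀i, a PF.

1296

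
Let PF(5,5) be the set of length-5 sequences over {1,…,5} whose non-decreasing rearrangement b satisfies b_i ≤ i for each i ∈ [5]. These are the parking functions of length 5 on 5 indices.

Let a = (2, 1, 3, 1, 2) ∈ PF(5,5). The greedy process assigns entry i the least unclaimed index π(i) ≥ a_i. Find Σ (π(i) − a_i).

Σπ = 5·6/2 = 15 (π permutes [5]); Σa = 2+1+3+1+2 = 9; disp = 15−9 = 6.

6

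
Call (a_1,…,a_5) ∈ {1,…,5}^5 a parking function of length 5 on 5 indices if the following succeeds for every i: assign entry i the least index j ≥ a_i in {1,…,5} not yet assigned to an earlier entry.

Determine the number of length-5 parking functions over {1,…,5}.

|PF(5,5)| = (5−5+1)·(5+1)^(5−1) = 1 · 1296 = 1296 (Pollak)
Check (1,5,2,2,1) → sorted (1,1,2,2,5): b_i ≤ i ∀i, a PF.

1296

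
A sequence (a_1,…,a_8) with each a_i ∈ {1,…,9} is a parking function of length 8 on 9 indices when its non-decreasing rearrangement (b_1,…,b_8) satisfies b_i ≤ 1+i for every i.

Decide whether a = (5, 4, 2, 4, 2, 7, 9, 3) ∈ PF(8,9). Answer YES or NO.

YES

Order a: b = (2, 2, 3, 4, 4, 5, 7, 9).
  b_1=2 ≤ 2
  b_2=2 ≤ 3
  b_3=3 ≤ 4
  b_4=4 ≤ 5
  b_5=4 ≤ 6
  b_6=5 ≤ 7
  b_7=7 ≤ 8
  b_8=9 ≤ 9
All bounds hold ⇒ YES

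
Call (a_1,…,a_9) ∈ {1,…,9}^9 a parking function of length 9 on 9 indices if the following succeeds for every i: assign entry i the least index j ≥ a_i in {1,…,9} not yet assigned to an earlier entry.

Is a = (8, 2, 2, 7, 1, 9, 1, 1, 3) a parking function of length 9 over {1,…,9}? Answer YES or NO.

YES

Sorted: b = (1, 1, 1, 2, 2, 3, 7, 8, 9).
  b_1=1 ≤ 1
  b_2=1 ≤ 2
  b_3=1 ≤ 3
  b_4=2 ≤ 4
  b_5=2 ≤ 5
  b_6=3 ≤ 6
  b_7=7 ≤ 7
  b_8=8 ≤ 8
  b_9=9 ≤ 9
All bounds hold ⇒ YES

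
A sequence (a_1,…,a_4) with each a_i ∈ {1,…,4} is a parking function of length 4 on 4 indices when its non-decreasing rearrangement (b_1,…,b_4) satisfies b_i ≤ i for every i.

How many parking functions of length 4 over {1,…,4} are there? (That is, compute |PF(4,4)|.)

125

|PF(4,4)| = (4−4+1)·(4+1)^(4−1) = 1×125 = 125 [KW]
E.g. (4,1,1,2) → sorted (1,1,2,4): b_i ≤ i ∀i, a PF.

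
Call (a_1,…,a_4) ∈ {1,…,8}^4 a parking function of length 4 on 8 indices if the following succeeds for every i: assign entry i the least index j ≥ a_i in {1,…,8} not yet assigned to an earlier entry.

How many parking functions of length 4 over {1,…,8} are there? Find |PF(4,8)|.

3645

Count = 5·9^3 = 5×729 = 3645 [KW]
Example (7,7,6,2) → sorted (2,6,7,7): b_i ≤ 4+i ∀i, a PF.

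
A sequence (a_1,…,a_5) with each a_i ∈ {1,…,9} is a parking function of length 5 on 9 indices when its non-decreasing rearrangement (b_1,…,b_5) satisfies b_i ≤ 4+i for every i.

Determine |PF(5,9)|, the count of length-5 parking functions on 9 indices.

50000

Count = (10−5)·10^(5−1) = 5×10000 = 50000 [KW]
Example (1,5,5,2,4) → sorted (1,2,4,5,5): b_i ≤ 4+i ∀i, a PF.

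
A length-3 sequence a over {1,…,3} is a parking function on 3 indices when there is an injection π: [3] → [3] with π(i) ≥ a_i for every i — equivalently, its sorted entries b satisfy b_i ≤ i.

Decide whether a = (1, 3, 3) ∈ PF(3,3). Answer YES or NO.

NO

Order a: b = (1, 3, 3).
  b_1=1 ≤ 1
  b_2=3 > 2
  fails at i=2 ⇒ NO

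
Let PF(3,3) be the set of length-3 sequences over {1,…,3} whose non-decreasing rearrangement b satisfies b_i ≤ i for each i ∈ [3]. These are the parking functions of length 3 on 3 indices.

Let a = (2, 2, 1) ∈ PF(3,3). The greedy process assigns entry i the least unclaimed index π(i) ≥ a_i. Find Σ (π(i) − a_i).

Σπ(i) = 1+…+3 = 6; Σa = 2+2+1 = 5; disp = 6−5 = 1.

1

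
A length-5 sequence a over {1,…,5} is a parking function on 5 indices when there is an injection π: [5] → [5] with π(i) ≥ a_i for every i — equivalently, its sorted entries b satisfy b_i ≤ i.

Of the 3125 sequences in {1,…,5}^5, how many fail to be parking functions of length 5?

1829

Count = (6−5)·6^(5−1) = 1·1296 = 1296 [KW]
Example (5,4,1,3,4) → sorted (1,3,4,4,5): b_2=3>2, not a PF.
So 3125 − 1296 = 1829 fail.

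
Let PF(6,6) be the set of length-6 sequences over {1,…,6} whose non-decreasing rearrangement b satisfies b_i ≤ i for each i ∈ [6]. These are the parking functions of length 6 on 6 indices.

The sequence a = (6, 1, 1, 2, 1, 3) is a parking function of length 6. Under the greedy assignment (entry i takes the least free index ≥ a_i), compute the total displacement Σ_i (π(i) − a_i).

Σπ = 21 ({1..6} each once); Σa = 6+1+1+2+1+3 = 14; disp = 21−14 = 7.

7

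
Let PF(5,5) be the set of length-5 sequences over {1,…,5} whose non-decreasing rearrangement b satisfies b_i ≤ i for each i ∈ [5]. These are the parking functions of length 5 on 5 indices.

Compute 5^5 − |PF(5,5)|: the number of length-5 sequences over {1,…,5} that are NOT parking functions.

1829

Count = (5−5+1)·(5+1)^(5−1) = 1 · 1296 = 1296 [KW]
Example (5,4,2,3,4) → sorted (2,3,4,4,5): b_1=2>1, not a PF.
Total 3125; non-PF = 3125−1296 = 1829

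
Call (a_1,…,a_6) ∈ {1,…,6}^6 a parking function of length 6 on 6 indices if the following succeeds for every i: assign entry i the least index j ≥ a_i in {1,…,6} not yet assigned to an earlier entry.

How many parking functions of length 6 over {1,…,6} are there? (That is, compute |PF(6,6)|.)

|PF| = 1·7^5 = 1·16807 = 16807 (Konheim–Weiss)
Check (5,2,1,6,3,4) → sorted (1,2,3,4,5,6): b_i ≤ i ∀i, a PF.

16807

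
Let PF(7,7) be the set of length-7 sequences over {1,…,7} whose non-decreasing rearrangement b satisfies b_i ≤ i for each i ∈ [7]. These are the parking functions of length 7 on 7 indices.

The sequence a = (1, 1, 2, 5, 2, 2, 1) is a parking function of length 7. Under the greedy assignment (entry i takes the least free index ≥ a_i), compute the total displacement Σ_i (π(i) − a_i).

Σπ = 28 ({1..7} each once); Σa = 1+1+2+5+2+2+1 = 14; disp = 28−14 = 14.

14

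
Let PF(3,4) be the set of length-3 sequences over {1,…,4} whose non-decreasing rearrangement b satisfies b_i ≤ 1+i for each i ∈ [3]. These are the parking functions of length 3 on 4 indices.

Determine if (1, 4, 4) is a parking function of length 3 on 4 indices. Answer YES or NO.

NO

Sorted: b = (1, 4, 4).
  b_1=1 ≤ 2
  b_2=4 > 3
  fails at i=2 ⇒ NO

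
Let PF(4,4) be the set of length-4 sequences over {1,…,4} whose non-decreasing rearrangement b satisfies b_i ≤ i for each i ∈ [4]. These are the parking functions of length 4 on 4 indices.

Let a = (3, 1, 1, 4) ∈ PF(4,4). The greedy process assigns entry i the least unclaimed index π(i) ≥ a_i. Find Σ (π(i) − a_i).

Σπ = 10 ({1..4} each once); Σa = 3+1+1+4 = 9; disp = 10−9 = 1.

1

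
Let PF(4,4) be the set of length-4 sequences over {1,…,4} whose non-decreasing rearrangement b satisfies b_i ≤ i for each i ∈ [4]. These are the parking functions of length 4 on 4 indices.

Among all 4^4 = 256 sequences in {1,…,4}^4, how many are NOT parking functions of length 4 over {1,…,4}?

|PF(4,4)| = (4−4+1)·(4+1)^(4−1) = 1 · 125 = 125 (Pollak)
Check (2,4,2,2) → sorted (2,2,2,4): b_1=2>1, not a PF.
So 256 − 125 = 131 fail.

131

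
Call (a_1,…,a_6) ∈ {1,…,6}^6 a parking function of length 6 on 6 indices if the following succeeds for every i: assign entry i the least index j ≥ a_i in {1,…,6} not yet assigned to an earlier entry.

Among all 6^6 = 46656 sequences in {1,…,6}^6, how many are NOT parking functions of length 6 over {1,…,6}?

#PF = (6+1−6)·(6+1)^{6−1} = 1 · 16807 = 16807 [KW]
One tuple (6,4,6,5,1,5) → sorted (1,4,5,5,6,6): b_2=4>2, not a PF.
6^6 − 16807 = 46656 − 16807 = 29849

29849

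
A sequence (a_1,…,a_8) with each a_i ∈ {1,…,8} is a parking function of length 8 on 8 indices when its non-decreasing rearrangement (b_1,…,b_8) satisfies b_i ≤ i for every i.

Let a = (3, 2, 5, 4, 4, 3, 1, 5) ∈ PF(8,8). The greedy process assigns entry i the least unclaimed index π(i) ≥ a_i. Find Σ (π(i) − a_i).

Σπ = 8·9/2 = 36 (π permutes [8]); Σa = 3+2+5+4+4+3+1+5 = 27; disp = 36−27 = 9.

9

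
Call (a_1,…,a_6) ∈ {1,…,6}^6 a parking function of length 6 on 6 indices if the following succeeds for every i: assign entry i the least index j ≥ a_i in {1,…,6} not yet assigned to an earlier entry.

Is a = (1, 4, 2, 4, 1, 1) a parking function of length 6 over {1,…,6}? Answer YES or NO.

YES

Sorted: b = (1, 1, 1, 2, 4, 4).
  b_1=1 ≤ 1
  b_2=1 ≤ 2
  b_3=1 ≤ 3
  b_4=2 ≤ 4
  b_5=4 ≤ 5
  b_6=4 ≤ 6
All bounds hold ⇒ YES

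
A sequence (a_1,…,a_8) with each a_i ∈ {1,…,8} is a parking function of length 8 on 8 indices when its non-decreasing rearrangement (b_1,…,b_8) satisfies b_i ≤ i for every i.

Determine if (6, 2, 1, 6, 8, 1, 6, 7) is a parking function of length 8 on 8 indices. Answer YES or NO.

NO

Rearranged: b = (1, 1, 2, 6, 6, 6, 7, 8).
  b_1=1 ≤ 1
  b_2=1 ≤ 2
  b_3=2 ≤ 3
  b_4=6 > 4
  fails at i=4 ⇒ NO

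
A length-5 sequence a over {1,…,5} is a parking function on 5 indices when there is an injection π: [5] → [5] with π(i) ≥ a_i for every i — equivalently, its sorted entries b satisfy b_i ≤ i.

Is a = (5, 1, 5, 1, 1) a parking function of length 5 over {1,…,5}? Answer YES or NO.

NO

Sorted: b = (1, 1, 1, 5, 5).
  b_1=1 ≤ 1
  b_2=1 ≤ 2
  b_3=1 ≤ 3
  b_4=5 > 4
  fails at i=4 ⇒ NO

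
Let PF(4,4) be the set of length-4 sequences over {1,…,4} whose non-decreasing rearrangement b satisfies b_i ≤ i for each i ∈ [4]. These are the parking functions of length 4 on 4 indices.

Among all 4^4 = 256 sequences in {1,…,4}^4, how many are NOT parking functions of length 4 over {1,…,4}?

131

#PF = (4+1−4)·(4+1)^{4−1} = 1 · 125 = 125 (Pollak)
Example (4,4,3,4) → sorted (3,4,4,4): b_1=3>1, not a PF.
So 256 − 125 = 131 fail.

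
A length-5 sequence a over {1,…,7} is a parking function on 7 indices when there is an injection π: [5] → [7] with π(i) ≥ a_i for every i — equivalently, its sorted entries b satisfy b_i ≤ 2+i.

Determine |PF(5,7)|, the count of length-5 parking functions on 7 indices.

|PF(5,7)| = (8−5)·8^(5−1) = 3·4096 = 12288 (Konheim–Weiss)
E.g. (5,1,3,6,1) → sorted (1,1,3,5,6): b_i ≤ 2+i ∀i, a PF.

12288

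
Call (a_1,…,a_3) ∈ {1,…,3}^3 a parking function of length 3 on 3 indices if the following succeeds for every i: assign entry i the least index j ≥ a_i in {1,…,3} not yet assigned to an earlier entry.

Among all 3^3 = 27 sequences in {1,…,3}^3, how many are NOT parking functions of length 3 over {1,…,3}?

11

#PF = (3+1−3)·(3+1)^{3−1} = 1·16 = 16 [KW]
Example (3,3,1) → sorted (1,3,3): b_2=3>2, not a PF.
Total 27; non-PF = 27−16 = 11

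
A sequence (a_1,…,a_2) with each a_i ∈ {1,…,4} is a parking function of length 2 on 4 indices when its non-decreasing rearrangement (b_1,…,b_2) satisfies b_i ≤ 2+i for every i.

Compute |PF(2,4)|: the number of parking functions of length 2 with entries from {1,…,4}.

15

|PF| = 3·5^1 = 3·5 = 15 (Konheim–Weiss)
E.g. (1,4) → sorted (1,4): b_i ≤ 2+i ∀i, a PF.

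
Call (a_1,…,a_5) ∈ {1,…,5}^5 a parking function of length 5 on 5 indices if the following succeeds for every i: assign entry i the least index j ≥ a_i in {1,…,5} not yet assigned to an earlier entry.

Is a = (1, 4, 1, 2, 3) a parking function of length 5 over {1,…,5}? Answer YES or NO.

Rearranged: b = (1, 1, 2, 3, 4).
  b_1=1 ≤ 1
  b_2=1 ≤ 2
  b_3=2 ≤ 3
  b_4=3 ≤ 4
  b_5=4 ≤ 5
All bounds hold ⇒ YES

YES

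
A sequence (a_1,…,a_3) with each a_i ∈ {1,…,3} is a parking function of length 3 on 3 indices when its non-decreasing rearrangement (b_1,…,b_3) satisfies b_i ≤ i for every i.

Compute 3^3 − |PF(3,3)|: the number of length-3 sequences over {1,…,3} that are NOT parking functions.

11

|PF(3,3)| = (4−3)·4^(3−1) = 1 · 16 = 16 [KW]
Example (3,3,2) → sorted (2,3,3): b_1=2>1, not a PF.
Total 27; non-PF = 27−16 = 11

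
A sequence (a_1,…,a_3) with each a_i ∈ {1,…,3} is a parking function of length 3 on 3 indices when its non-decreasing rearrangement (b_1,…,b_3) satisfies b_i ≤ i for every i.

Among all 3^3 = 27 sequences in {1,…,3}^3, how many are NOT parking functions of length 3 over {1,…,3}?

11

#PF = 1·4^2 = 1·16 = 16 (Konheim–Weiss)
E.g. (3,3,3) → sorted (3,3,3): b_1=3>1, not a PF.
3^3 − 16 = 27 − 16 = 11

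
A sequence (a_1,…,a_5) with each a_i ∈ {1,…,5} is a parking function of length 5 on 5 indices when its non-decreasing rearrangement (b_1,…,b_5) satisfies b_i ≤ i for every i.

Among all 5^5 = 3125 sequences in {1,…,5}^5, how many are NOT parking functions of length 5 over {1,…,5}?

1829

|PF(5,5)| = (5−5+1)·(5+1)^(5−1) = 1 · 1296 = 1296 (Pollak)
Check (3,3,4,3,5) → sorted (3,3,3,4,5): b_1=3>1, not a PF.
Total 3125; non-PF = 3125−1296 = 1829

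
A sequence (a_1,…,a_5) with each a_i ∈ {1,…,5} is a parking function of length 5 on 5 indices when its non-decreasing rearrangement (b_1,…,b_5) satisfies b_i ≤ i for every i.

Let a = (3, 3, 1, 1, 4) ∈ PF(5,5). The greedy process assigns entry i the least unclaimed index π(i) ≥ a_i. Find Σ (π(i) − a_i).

Σπ = 5·6/2 = 15 (π permutes [5]); Σa = 3+3+1+1+4 = 12; disp = 15−12 = 3.

3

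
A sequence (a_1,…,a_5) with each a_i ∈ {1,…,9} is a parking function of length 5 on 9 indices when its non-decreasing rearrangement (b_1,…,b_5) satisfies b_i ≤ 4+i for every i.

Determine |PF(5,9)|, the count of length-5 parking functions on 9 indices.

50000

|PF(5,9)| = (10−5)·10^(5−1) = 5 · 10000 = 50000 (Pollak)
Check (2,9,3,1,8) → sorted (1,2,3,8,9): b_i ≤ 4+i ∀i, a PF.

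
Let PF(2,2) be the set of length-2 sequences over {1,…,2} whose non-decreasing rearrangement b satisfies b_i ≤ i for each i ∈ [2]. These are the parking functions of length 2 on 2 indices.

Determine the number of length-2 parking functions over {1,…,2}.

|PF(2,2)| = (3−2)·3^(2−1) = 1·3 = 3 (Pollak)
E.g. (1,1) → sorted (1,1): b_i ≤ i ∀i, a PF.

3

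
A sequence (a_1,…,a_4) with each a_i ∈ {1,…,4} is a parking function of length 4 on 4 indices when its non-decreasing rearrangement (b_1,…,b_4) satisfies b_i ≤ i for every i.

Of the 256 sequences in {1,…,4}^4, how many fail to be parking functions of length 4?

Count = (5−4)·5^(4−1) = 1·125 = 125 (Pollak)
Example (3,3,4,3) → sorted (3,3,3,4): b_1=3>1, not a PF.
4^4 − 125 = 256 − 125 = 131

131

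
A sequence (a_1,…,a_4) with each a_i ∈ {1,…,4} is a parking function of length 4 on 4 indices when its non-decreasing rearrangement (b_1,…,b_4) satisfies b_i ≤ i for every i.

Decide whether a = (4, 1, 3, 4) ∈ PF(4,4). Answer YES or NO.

NO

Rearranged: b = (1, 3, 4, 4).
  b_1=1 ≤ 1
  b_2=3 > 2
  fails at i=2 ⇒ NO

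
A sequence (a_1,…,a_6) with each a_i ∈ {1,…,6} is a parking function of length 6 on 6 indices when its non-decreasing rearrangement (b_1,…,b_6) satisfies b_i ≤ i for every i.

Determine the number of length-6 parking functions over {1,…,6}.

#PF = 1·7^5 = 1×16807 = 16807 (Pollak)
One tuple (2,2,2,5,1,2) → sorted (1,2,2,2,2,5): b_i ≤ i ∀i, a PF.

16807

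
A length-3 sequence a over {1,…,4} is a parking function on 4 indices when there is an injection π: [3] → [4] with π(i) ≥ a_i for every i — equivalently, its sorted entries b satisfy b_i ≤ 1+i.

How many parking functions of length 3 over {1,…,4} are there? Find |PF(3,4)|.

Count = 2·5^2 = 2·25 = 50
Example (3,1,4) → sorted (1,3,4): b_i ≤ 1+i ∀i, a PF.

50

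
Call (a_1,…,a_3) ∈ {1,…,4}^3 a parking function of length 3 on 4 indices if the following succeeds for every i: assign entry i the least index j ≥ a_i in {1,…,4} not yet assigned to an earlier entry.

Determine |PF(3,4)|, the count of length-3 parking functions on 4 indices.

50

#PF = (5−3)·5^(3−1) = 2·25 = 50 [KW]
One tuple (1,1,1) → sorted (1,1,1): b_i ≤ 1+i ∀i, a PF.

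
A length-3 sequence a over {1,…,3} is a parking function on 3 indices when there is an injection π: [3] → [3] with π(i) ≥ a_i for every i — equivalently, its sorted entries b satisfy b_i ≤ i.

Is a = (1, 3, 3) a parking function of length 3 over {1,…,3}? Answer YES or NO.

Sorted: b = (1, 3, 3).
  b_1=1 ≤ 1
  b_2=3 > 2
  fails at i=2 ⇒ NO

NO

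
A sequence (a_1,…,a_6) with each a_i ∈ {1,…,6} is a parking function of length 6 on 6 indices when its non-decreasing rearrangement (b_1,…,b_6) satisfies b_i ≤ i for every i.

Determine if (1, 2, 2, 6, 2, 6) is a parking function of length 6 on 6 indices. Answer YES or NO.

NO

Order a: b = (1, 2, 2, 2, 6, 6).
  b_1=1 ≤ 1
  b_2=2 ≤ 2
  b_3=2 ≤ 3
  b_4=2 ≤ 4
  b_5=6 > 5
  fails at i=5 ⇒ NO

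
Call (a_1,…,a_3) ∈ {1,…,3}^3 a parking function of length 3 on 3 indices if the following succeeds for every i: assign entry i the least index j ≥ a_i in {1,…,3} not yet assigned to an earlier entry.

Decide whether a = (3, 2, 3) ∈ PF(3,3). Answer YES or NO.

NO

Rearranged: b = (2, 3, 3).
  b_1=2 > 1
  fails at i=1 ⇒ NO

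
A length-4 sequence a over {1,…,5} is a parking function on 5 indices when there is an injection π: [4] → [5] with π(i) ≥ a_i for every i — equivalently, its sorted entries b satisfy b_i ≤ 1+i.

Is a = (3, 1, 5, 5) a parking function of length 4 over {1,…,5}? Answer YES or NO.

Order a: b = (1, 3, 5, 5).
  b_1=1 ≤ 2
  b_2=3 ≤ 3
  b_3=5 > 4
  fails at i=3 ⇒ NO

NO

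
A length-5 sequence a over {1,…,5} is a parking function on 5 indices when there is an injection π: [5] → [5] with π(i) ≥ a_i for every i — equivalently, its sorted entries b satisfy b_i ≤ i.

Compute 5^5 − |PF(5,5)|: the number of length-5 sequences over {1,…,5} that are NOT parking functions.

1829

|PF| = (6−5)·6^(5−1) = 1·1296 = 1296 (Pollak)
One tuple (3,3,4,5,1) → sorted (1,3,3,4,5): b_2=3>2, not a PF.
5^5 − 1296 = 3125 − 1296 = 1829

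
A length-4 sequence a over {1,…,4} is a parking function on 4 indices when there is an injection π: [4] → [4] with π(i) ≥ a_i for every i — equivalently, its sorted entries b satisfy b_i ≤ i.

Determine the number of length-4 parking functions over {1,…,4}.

125

Count = (4+1−4)·(4+1)^{4−1} = 1·125 = 125
Example (1,3,1,2) → sorted (1,1,2,3): b_i ≤ i ∀i, a PF.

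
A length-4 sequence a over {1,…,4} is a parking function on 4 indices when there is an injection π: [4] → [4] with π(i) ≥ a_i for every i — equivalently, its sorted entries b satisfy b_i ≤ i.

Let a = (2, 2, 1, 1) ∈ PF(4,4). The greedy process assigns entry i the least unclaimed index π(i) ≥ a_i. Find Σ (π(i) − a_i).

4

Σπ(i) = 1+…+4 = 10; Σa = 2+2+1+1 = 6; disp = 10−6 = 4.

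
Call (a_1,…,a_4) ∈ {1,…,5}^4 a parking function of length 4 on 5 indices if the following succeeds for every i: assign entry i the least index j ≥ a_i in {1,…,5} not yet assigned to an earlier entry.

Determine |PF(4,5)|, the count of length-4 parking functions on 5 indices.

432

|PF(4,5)| = 2·6^3 = 2×216 = 432 [KW]
Example (1,3,2,1) → sorted (1,1,2,3): b_i ≤ 1+i ∀i, a PF.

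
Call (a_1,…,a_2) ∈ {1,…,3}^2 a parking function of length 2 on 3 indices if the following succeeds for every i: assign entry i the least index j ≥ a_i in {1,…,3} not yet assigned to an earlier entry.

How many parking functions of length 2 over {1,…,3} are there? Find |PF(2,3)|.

#PF = (4−2)·4^(2−1) = 2·4 = 8 [KW]
E.g. (2,2) → sorted (2,2): b_i ≤ 1+i ∀i, a PF.

8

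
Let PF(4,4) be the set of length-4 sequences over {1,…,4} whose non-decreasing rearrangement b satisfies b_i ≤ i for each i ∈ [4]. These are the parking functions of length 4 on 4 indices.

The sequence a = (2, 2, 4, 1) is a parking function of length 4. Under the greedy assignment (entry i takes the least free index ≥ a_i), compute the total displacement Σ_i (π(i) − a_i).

1

Σπ = 10 ({1..4} each once); Σa = 2+2+4+1 = 9; disp = 10−9 = 1.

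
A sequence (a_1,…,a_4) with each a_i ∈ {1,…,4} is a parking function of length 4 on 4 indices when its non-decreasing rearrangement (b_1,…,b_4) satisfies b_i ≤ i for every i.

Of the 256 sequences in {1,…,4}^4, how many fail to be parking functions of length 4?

131

|PF(4,4)| = (4−4+1)·(4+1)^(4−1) = 1 · 125 = 125 (Konheim–Weiss)
One tuple (4,4,4,4) → sorted (4,4,4,4): b_1=4>1, not a PF.
So 256 − 125 = 131 fail.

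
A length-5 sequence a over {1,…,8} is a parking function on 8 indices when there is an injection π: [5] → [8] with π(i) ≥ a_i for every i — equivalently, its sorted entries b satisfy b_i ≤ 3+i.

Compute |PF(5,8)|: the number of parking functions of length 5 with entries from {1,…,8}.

|PF(5,8)| = (9−5)·9^(5−1) = 4×6561 = 26244 (Konheim–Weiss)
E.g. (1,8,6,4,6) → sorted (1,4,6,6,8): b_i ≤ 3+i ∀i, a PF.

26244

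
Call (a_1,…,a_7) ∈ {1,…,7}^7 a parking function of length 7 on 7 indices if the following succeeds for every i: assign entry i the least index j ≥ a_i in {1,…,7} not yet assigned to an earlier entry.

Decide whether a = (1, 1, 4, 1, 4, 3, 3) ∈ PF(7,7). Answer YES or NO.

Order a: b = (1, 1, 1, 3, 3, 4, 4).
  b_1=1 ≤ 1
  b_2=1 ≤ 2
  b_3=1 ≤ 3
  b_4=3 ≤ 4
  b_5=3 ≤ 5
  b_6=4 ≤ 6
  b_7=4 ≤ 7
All bounds hold ⇒ YES

YES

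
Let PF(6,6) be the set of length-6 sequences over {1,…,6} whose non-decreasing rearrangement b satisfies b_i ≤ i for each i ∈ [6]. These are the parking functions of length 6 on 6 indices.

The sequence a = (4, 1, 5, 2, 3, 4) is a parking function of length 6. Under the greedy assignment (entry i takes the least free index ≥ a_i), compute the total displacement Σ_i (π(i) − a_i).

2

Σπ = 6·7/2 = 21 (π permutes [6]); Σa = 4+1+5+2+3+4 = 19; disp = 21−19 = 2.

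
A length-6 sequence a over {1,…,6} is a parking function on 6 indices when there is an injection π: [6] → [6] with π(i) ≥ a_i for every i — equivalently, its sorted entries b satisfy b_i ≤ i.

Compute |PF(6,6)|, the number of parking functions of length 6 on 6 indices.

#PF = 1·7^5 = 1 · 16807 = 16807 (Pollak)
Example (2,3,1,2,3,2) → sorted (1,2,2,2,3,3): b_i ≤ i ∀i, a PF.

16807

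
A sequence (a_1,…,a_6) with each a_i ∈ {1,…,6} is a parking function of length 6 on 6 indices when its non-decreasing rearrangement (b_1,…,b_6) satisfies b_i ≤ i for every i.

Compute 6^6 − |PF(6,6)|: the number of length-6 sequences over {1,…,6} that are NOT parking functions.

|PF(6,6)| = 1·7^5 = 1×16807 = 16807 [KW]
One tuple (4,6,6,6,6,2) → sorted (2,4,6,6,6,6): b_1=2>1, not a PF.
So 46656 − 16807 = 29849 fail.

29849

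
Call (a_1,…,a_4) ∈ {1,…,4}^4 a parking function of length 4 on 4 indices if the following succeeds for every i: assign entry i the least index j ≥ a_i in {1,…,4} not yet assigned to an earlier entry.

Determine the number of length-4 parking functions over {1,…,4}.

|PF(4,4)| = (5−4)·5^(4−1) = 1·125 = 125
Check (2,2,1,4) → sorted (1,2,2,4): b_i ≤ i ∀i, a PF.

125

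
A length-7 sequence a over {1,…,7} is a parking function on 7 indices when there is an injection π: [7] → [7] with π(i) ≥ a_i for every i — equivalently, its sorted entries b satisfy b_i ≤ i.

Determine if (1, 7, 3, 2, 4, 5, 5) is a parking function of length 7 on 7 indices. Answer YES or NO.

Rearranged: b = (1, 2, 3, 4, 5, 5, 7).
  b_1=1 ≤ 1
  b_2=2 ≤ 2
  b_3=3 ≤ 3
  b_4=4 ≤ 4
  b_5=5 ≤ 5
  b_6=5 ≤ 6
  b_7=7 ≤ 7
All bounds hold ⇒ YES

YES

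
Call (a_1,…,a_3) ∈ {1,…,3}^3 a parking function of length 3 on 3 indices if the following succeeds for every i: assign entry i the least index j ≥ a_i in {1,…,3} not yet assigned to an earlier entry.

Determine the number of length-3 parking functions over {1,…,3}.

#PF = (3−3+1)·(3+1)^(3−1) = 1×16 = 16 [KW]
E.g. (2,2,1) → sorted (1,2,2): b_i ≤ i ∀i, a PF.

16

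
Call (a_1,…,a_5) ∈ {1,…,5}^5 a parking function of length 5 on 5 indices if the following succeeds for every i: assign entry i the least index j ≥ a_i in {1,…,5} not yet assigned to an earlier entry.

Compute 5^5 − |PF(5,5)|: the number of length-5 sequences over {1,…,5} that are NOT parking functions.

1829

|PF(5,5)| = (6−5)·6^(5−1) = 1 · 1296 = 1296
E.g. (4,3,3,3,4) → sorted (3,3,3,4,4): b_1=3>1, not a PF.
Total 3125; non-PF = 3125−1296 = 1829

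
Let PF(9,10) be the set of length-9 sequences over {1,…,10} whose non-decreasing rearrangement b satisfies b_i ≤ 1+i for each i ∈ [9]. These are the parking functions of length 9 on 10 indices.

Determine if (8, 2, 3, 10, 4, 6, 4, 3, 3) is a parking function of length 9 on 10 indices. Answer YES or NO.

Order a: b = (2, 3, 3, 3, 4, 4, 6, 8, 10).
  b_1=2 ≤ 2
  b_2=3 ≤ 3
  b_3=3 ≤ 4
  b_4=3 ≤ 5
  b_5=4 ≤ 6
  b_6=4 ≤ 7
  b_7=6 ≤ 8
  b_8=8 ≤ 9
  b_9=10 ≤ 10
All bounds hold ⇒ YES

YES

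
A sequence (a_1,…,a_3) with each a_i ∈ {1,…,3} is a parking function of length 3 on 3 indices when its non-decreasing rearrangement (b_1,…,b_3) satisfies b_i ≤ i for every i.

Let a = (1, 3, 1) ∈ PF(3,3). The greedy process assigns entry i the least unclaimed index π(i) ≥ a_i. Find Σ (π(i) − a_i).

1

Σπ(i) = 1+…+3 = 6; Σa = 1+3+1 = 5; disp = 6−5 = 1.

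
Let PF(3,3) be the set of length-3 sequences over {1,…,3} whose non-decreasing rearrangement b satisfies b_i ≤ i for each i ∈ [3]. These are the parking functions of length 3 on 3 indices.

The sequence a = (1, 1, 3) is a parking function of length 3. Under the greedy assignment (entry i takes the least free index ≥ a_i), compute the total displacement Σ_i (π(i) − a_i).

1

Σπ(i) = 1+…+3 = 6; Σa = 1+1+3 = 5; disp = 6−5 = 1.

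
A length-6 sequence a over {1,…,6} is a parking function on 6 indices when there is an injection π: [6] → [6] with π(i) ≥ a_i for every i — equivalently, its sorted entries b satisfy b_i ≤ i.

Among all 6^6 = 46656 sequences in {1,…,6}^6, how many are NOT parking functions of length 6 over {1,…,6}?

29849

Count = 1·7^5 = 1·16807 = 16807
E.g. (4,6,5,5,6,4) → sorted (4,4,5,5,6,6): b_1=4>1, not a PF.
6^6 − 16807 = 46656 − 16807 = 29849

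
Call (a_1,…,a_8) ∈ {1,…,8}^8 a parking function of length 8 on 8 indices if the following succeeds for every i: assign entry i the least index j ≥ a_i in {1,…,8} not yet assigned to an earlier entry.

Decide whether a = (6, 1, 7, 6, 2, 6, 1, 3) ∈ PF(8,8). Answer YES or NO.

Sorted: b = (1, 1, 2, 3, 6, 6, 6, 7).
  b_1=1 ≤ 1
  b_2=1 ≤ 2
  b_3=2 ≤ 3
  b_4=3 ≤ 4
  b_5=6 > 5
  fails at i=5 ⇒ NO

NO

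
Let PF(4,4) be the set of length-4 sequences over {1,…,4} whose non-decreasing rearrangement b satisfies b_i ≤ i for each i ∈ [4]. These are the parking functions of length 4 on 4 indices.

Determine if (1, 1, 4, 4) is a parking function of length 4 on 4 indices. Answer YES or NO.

NO

Sorted: b = (1, 1, 4, 4).
  b_1=1 ≤ 1
  b_2=1 ≤ 2
  b_3=4 > 3
  fails at i=3 ⇒ NO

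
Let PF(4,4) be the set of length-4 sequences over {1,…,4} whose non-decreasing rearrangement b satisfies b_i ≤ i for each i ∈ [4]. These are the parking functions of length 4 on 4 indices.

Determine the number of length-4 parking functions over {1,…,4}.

125

Count = (5−4)·5^(4−1) = 1·125 = 125 (Pollak)
E.g. (2,2,1,1) → sorted (1,1,2,2): b_i ≤ i ∀i, a PF.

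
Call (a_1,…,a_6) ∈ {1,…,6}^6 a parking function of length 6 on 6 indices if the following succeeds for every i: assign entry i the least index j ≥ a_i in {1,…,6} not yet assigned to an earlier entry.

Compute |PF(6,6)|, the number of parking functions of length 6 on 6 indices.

16807

#PF = 1·7^5 = 1×16807 = 16807 (Pollak)
E.g. (1,2,5,6,3,3) → sorted (1,2,3,3,5,6): b_i ≤ i ∀i, a PF.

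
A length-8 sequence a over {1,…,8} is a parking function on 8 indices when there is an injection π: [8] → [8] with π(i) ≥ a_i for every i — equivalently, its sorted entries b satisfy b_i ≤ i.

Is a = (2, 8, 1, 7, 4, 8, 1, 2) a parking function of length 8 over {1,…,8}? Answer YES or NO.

NO

Rearranged: b = (1, 1, 2, 2, 4, 7, 8, 8).
  b_1=1 ≤ 1
  b_2=1 ≤ 2
  b_3=2 ≤ 3
  b_4=2 ≤ 4
  b_5=4 ≤ 5
  b_6=7 > 6
  fails at i=6 ⇒ NO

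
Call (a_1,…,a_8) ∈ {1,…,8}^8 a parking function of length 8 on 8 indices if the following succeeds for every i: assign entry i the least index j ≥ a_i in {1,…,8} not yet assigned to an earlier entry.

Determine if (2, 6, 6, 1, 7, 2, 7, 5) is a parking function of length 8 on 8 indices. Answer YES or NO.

Rearranged: b = (1, 2, 2, 5, 6, 6, 7, 7).
  b_1=1 ≤ 1
  b_2=2 ≤ 2
  b_3=2 ≤ 3
  b_4=5 > 4
  fails at i=4 ⇒ NO

NO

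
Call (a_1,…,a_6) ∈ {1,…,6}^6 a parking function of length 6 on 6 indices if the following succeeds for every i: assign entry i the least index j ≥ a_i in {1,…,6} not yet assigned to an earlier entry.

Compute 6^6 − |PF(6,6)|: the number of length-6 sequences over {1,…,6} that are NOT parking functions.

|PF| = (6+1−6)·(6+1)^{6−1} = 1×16807 = 16807 (Konheim–Weiss)
One tuple (3,5,4,5,6,2) → sorted (2,3,4,5,5,6): b_1=2>1, not a PF.
6^6 − 16807 = 46656 − 16807 = 29849

29849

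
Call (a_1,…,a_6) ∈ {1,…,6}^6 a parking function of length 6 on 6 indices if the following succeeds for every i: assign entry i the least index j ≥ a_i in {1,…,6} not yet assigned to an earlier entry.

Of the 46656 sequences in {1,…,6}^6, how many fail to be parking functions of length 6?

29849

#PF = 1·7^5 = 1·16807 = 16807
One tuple (4,2,5,3,3,5) → sorted (2,3,3,4,5,5): b_1=2>1, not a PF.
Total 46656; non-PF = 46656−16807 = 29849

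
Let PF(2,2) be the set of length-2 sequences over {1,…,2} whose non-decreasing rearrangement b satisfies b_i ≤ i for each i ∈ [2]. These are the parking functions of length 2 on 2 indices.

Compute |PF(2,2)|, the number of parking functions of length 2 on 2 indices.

3

|PF(2,2)| = (2+1−2)·(2+1)^{2−1} = 1 · 3 = 3 [KW]
Check (1,2) → sorted (1,2): b_i ≤ i ∀i, a PF.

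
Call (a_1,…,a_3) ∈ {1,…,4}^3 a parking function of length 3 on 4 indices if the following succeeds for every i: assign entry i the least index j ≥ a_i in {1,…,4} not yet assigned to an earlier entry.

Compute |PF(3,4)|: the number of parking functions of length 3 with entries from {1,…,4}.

#PF = (4−3+1)·(4+1)^(3−1) = 2×25 = 50
E.g. (4,3,1) → sorted (1,3,4): b_i ≤ 1+i ∀i, a PF.

50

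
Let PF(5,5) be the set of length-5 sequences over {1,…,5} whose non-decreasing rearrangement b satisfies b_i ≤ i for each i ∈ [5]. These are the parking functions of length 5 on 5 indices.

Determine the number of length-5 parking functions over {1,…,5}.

#PF = (5−5+1)·(5+1)^(5−1) = 1×1296 = 1296 [KW]
Example (1,1,1,1,5) → sorted (1,1,1,1,5): b_i ≤ i ∀i, a PF.

1296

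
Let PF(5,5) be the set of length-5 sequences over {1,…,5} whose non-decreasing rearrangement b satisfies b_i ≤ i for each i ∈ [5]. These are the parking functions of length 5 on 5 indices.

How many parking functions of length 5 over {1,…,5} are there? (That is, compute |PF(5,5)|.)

|PF| = 1·6^4 = 1·1296 = 1296
One tuple (1,3,1,3,1) → sorted (1,1,1,3,3): b_i ≤ i ∀i, a PF.

1296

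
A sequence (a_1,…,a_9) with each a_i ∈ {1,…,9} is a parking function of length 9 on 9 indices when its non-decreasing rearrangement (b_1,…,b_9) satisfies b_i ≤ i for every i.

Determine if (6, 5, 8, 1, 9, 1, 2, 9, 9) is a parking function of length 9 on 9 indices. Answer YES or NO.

NO

Order a: b = (1, 1, 2, 5, 6, 8, 9, 9, 9).
  b_1=1 ≤ 1
  b_2=1 ≤ 2
  b_3=2 ≤ 3
  b_4=5 > 4
  fails at i=4 ⇒ NO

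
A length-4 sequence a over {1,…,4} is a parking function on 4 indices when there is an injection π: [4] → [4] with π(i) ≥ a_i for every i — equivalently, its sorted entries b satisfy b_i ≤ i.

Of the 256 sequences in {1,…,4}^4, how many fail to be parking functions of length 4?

131

|PF(4,4)| = 1·5^3 = 1×125 = 125 (Konheim–Weiss)
Check (4,4,2,4) → sorted (2,4,4,4): b_1=2>1, not a PF.
So 256 − 125 = 131 fail.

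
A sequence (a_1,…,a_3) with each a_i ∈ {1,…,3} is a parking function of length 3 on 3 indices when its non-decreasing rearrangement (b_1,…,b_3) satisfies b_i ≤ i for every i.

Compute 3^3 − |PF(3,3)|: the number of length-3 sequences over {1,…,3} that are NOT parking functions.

11

Count = (4−3)·4^(3−1) = 1×16 = 16 (Konheim–Weiss)
E.g. (3,3,1) → sorted (1,3,3): b_2=3>2, not a PF.
Total 27; non-PF = 27−16 = 11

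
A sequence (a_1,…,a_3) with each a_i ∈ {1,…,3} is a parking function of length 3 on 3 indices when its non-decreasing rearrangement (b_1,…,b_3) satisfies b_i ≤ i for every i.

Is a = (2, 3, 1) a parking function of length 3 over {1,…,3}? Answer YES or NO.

YES

Order a: b = (1, 2, 3).
  b_1=1 ≤ 1
  b_2=2 ≤ 2
  b_3=3 ≤ 3
All bounds hold ⇒ YES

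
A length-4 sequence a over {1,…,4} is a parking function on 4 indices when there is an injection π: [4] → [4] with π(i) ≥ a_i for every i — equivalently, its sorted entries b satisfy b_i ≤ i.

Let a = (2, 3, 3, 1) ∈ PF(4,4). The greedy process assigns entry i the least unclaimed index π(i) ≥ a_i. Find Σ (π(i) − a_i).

Σπ = 10 ({1..4} each once); Σa = 2+3+3+1 = 9; disp = 10−9 = 1.

1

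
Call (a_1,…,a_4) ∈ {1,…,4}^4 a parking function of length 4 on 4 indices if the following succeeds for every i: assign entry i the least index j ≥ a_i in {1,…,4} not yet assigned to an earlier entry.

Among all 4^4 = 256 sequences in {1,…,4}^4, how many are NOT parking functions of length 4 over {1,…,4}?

|PF(4,4)| = 1·5^3 = 1 · 125 = 125 (Pollak)
E.g. (4,4,4,4) → sorted (4,4,4,4): b_1=4>1, not a PF.
4^4 − 125 = 256 − 125 = 131

131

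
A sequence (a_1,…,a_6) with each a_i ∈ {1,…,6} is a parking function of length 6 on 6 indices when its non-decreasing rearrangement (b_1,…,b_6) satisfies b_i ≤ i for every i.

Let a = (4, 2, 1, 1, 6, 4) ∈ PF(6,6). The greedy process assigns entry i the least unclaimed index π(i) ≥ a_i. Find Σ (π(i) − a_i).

3

Σπ(i) = 1+…+6 = 21; Σa = 4+2+1+1+6+4 = 18; disp = 21−18 = 3.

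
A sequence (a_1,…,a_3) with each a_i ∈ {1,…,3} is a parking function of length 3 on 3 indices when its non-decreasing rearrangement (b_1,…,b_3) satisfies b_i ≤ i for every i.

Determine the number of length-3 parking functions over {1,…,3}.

16

|PF(3,3)| = 1·4^2 = 1 · 16 = 16
One tuple (2,3,1) → sorted (1,2,3): b_i ≤ i ∀i, a PF.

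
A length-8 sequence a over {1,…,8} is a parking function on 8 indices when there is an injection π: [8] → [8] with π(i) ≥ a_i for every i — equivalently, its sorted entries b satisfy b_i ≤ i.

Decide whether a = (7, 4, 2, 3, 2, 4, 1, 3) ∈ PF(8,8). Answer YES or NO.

Rearranged: b = (1, 2, 2, 3, 3, 4, 4, 7).
  b_1=1 ≤ 1
  b_2=2 ≤ 2
  b_3=2 ≤ 3
  b_4=3 ≤ 4
  b_5=3 ≤ 5
  b_6=4 ≤ 6
  b_7=4 ≤ 7
  b_8=7 ≤ 8
All bounds hold ⇒ YES

YES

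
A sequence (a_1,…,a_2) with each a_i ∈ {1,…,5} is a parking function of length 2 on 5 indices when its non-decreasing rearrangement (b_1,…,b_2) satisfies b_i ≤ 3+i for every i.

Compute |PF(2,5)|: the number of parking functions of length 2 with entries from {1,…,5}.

24

#PF = (6−2)·6^(2−1) = 4×6 = 24 (Pollak)
E.g. (1,1) → sorted (1,1): b_i ≤ 3+i ∀i, a PF.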